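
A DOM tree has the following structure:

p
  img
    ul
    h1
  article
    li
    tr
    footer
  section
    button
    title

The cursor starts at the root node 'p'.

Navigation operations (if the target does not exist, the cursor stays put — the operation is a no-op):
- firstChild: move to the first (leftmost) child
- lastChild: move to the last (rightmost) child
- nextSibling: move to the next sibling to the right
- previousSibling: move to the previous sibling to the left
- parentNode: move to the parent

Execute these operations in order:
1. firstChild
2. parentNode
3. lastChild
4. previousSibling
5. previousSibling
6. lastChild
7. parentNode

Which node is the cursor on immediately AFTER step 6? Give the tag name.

Answer: h1

Derivation:
After 1 (firstChild): img
After 2 (parentNode): p
After 3 (lastChild): section
After 4 (previousSibling): article
After 5 (previousSibling): img
After 6 (lastChild): h1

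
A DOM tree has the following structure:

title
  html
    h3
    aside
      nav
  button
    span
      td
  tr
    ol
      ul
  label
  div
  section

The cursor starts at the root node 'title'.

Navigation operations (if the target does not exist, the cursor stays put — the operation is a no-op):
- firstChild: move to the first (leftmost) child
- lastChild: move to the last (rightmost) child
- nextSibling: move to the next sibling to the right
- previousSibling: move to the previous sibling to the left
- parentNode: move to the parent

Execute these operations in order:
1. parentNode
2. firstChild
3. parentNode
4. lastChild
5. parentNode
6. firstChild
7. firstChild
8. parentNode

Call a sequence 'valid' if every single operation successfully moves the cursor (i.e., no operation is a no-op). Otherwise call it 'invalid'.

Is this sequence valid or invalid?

Answer: invalid

Derivation:
After 1 (parentNode): title (no-op, stayed)
After 2 (firstChild): html
After 3 (parentNode): title
After 4 (lastChild): section
After 5 (parentNode): title
After 6 (firstChild): html
After 7 (firstChild): h3
After 8 (parentNode): html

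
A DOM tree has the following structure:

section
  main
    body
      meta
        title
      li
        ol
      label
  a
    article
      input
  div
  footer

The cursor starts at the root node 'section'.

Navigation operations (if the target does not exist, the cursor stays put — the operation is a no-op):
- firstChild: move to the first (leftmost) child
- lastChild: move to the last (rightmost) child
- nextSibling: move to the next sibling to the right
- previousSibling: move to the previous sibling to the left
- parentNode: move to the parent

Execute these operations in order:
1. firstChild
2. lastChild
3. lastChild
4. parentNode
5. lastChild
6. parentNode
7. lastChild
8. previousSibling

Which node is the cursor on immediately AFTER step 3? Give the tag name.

After 1 (firstChild): main
After 2 (lastChild): body
After 3 (lastChild): label

Answer: label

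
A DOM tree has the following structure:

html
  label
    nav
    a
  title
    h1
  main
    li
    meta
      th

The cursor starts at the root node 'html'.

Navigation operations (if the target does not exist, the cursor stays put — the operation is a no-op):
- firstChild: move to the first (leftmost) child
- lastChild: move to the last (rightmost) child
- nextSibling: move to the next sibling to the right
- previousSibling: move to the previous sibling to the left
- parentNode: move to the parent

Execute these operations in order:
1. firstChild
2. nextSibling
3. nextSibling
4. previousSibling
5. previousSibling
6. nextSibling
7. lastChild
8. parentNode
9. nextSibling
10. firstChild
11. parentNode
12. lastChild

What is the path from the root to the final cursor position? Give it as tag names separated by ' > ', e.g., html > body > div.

Answer: html > main > meta

Derivation:
After 1 (firstChild): label
After 2 (nextSibling): title
After 3 (nextSibling): main
After 4 (previousSibling): title
After 5 (previousSibling): label
After 6 (nextSibling): title
After 7 (lastChild): h1
After 8 (parentNode): title
After 9 (nextSibling): main
After 10 (firstChild): li
After 11 (parentNode): main
After 12 (lastChild): meta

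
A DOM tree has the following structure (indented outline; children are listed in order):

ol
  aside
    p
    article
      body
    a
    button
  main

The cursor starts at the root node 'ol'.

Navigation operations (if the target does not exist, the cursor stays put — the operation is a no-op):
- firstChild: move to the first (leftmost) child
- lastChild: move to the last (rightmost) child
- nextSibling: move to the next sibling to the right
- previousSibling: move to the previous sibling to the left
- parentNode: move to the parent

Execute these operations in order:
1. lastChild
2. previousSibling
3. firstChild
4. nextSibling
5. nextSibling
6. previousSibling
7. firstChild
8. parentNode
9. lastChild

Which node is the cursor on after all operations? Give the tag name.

Answer: body

Derivation:
After 1 (lastChild): main
After 2 (previousSibling): aside
After 3 (firstChild): p
After 4 (nextSibling): article
After 5 (nextSibling): a
After 6 (previousSibling): article
After 7 (firstChild): body
After 8 (parentNode): article
After 9 (lastChild): body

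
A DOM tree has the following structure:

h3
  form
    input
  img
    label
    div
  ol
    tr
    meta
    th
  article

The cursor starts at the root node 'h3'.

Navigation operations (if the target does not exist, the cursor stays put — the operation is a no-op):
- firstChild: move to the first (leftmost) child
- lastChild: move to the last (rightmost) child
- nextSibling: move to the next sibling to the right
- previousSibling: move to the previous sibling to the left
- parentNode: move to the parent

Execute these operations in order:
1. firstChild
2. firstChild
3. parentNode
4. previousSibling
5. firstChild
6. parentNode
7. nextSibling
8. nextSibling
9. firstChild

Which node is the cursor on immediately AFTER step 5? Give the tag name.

Answer: input

Derivation:
After 1 (firstChild): form
After 2 (firstChild): input
After 3 (parentNode): form
After 4 (previousSibling): form (no-op, stayed)
After 5 (firstChild): input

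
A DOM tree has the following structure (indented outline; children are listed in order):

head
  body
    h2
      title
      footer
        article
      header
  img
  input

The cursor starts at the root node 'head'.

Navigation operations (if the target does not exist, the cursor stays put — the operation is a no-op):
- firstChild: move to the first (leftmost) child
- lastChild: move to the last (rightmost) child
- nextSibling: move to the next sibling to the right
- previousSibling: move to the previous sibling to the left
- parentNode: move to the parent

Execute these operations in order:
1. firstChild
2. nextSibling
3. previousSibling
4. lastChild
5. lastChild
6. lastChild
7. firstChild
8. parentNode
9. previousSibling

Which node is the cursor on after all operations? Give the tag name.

Answer: h2

Derivation:
After 1 (firstChild): body
After 2 (nextSibling): img
After 3 (previousSibling): body
After 4 (lastChild): h2
After 5 (lastChild): header
After 6 (lastChild): header (no-op, stayed)
After 7 (firstChild): header (no-op, stayed)
After 8 (parentNode): h2
After 9 (previousSibling): h2 (no-op, stayed)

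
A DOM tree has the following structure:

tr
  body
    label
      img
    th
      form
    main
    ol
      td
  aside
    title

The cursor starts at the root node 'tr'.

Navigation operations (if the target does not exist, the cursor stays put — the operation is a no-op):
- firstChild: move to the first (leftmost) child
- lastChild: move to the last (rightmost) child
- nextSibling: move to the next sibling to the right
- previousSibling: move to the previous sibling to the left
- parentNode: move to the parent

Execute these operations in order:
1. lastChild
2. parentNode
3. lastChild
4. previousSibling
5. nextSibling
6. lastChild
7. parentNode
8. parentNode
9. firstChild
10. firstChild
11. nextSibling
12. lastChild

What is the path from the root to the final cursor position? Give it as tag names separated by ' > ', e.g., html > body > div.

Answer: tr > body > th > form

Derivation:
After 1 (lastChild): aside
After 2 (parentNode): tr
After 3 (lastChild): aside
After 4 (previousSibling): body
After 5 (nextSibling): aside
After 6 (lastChild): title
After 7 (parentNode): aside
After 8 (parentNode): tr
After 9 (firstChild): body
After 10 (firstChild): label
After 11 (nextSibling): th
After 12 (lastChild): form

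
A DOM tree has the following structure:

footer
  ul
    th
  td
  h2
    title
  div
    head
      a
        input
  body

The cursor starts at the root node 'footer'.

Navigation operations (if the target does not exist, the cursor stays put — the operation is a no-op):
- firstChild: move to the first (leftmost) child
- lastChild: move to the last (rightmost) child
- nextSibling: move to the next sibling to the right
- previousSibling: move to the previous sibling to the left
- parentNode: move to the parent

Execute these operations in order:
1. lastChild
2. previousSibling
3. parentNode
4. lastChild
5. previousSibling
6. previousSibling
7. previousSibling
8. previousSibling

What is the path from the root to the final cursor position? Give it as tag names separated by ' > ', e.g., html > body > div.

After 1 (lastChild): body
After 2 (previousSibling): div
After 3 (parentNode): footer
After 4 (lastChild): body
After 5 (previousSibling): div
After 6 (previousSibling): h2
After 7 (previousSibling): td
After 8 (previousSibling): ul

Answer: footer > ul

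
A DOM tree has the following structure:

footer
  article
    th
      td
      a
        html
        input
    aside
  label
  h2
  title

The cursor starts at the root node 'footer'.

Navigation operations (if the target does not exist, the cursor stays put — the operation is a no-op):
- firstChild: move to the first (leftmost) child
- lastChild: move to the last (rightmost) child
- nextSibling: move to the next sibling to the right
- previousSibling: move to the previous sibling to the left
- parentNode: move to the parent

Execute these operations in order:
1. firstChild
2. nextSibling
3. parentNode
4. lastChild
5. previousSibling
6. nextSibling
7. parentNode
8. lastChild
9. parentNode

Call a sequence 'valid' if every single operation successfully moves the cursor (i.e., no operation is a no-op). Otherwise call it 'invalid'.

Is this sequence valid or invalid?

After 1 (firstChild): article
After 2 (nextSibling): label
After 3 (parentNode): footer
After 4 (lastChild): title
After 5 (previousSibling): h2
After 6 (nextSibling): title
After 7 (parentNode): footer
After 8 (lastChild): title
After 9 (parentNode): footer

Answer: valid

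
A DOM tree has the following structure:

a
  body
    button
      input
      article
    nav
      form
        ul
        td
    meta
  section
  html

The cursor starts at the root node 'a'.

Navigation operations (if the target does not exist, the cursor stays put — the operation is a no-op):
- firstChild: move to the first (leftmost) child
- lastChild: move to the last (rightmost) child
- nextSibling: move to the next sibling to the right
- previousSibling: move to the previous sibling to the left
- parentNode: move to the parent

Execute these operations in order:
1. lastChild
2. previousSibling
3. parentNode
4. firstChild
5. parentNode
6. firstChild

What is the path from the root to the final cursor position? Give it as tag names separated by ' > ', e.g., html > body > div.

Answer: a > body

Derivation:
After 1 (lastChild): html
After 2 (previousSibling): section
After 3 (parentNode): a
After 4 (firstChild): body
After 5 (parentNode): a
After 6 (firstChild): body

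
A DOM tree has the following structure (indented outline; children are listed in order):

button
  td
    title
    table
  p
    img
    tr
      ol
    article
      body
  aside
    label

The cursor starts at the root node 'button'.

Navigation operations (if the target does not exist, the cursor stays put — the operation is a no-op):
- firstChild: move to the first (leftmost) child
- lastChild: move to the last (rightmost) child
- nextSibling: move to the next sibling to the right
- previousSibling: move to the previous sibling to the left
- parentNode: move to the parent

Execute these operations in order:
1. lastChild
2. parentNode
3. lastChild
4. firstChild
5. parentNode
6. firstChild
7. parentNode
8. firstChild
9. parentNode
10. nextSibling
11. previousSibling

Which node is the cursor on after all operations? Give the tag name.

After 1 (lastChild): aside
After 2 (parentNode): button
After 3 (lastChild): aside
After 4 (firstChild): label
After 5 (parentNode): aside
After 6 (firstChild): label
After 7 (parentNode): aside
After 8 (firstChild): label
After 9 (parentNode): aside
After 10 (nextSibling): aside (no-op, stayed)
After 11 (previousSibling): p

Answer: p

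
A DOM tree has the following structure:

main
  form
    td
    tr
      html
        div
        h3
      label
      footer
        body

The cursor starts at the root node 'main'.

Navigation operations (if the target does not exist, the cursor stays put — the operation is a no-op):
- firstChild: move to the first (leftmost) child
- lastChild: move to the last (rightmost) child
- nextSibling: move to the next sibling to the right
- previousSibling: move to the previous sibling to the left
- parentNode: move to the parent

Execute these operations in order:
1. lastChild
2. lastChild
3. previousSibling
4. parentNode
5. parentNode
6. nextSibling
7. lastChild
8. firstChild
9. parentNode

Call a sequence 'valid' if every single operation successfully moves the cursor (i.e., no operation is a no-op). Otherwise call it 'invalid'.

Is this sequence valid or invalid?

Answer: invalid

Derivation:
After 1 (lastChild): form
After 2 (lastChild): tr
After 3 (previousSibling): td
After 4 (parentNode): form
After 5 (parentNode): main
After 6 (nextSibling): main (no-op, stayed)
After 7 (lastChild): form
After 8 (firstChild): td
After 9 (parentNode): form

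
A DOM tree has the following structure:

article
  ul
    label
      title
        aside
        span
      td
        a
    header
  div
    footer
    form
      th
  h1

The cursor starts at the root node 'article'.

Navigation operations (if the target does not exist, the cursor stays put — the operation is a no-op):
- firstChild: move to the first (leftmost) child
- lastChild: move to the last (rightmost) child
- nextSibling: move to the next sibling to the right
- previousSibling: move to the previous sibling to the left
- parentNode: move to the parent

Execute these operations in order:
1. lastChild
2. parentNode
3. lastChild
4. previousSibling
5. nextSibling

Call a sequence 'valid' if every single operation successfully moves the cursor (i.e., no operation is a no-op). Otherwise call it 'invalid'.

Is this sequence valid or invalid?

After 1 (lastChild): h1
After 2 (parentNode): article
After 3 (lastChild): h1
After 4 (previousSibling): div
After 5 (nextSibling): h1

Answer: valid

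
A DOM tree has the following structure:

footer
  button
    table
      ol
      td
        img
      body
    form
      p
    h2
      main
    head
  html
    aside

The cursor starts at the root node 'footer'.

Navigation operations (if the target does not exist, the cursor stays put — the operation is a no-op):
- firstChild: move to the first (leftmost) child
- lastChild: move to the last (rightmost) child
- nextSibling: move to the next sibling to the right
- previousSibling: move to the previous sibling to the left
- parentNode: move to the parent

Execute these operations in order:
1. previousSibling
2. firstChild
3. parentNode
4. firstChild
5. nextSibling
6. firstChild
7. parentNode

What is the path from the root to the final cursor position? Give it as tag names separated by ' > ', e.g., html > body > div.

Answer: footer > html

Derivation:
After 1 (previousSibling): footer (no-op, stayed)
After 2 (firstChild): button
After 3 (parentNode): footer
After 4 (firstChild): button
After 5 (nextSibling): html
After 6 (firstChild): aside
After 7 (parentNode): html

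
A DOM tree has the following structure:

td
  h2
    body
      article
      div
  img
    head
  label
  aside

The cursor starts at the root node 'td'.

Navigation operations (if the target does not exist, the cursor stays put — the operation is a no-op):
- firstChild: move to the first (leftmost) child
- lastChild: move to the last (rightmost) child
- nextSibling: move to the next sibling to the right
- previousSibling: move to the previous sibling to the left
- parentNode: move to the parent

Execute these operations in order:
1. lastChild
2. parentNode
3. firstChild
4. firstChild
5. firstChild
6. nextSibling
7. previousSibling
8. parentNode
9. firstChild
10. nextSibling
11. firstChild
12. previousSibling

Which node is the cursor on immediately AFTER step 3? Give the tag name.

After 1 (lastChild): aside
After 2 (parentNode): td
After 3 (firstChild): h2

Answer: h2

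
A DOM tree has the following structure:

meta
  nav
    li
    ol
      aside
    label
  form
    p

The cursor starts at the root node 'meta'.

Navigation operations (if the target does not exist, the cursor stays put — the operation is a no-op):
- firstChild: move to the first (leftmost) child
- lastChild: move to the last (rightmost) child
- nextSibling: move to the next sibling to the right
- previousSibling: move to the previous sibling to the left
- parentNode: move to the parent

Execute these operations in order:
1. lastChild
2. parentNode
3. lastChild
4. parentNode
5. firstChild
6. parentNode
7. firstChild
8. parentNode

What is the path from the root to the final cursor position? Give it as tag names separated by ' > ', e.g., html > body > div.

Answer: meta

Derivation:
After 1 (lastChild): form
After 2 (parentNode): meta
After 3 (lastChild): form
After 4 (parentNode): meta
After 5 (firstChild): nav
After 6 (parentNode): meta
After 7 (firstChild): nav
After 8 (parentNode): meta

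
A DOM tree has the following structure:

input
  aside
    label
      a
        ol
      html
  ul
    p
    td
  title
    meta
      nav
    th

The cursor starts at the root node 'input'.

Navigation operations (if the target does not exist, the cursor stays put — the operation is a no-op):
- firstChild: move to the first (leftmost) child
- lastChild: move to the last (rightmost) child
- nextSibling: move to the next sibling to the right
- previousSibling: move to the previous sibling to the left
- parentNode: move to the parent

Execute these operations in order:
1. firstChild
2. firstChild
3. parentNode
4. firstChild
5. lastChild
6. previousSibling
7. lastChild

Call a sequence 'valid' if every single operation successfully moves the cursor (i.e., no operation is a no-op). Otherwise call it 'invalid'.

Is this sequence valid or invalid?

Answer: valid

Derivation:
After 1 (firstChild): aside
After 2 (firstChild): label
After 3 (parentNode): aside
After 4 (firstChild): label
After 5 (lastChild): html
After 6 (previousSibling): a
After 7 (lastChild): ol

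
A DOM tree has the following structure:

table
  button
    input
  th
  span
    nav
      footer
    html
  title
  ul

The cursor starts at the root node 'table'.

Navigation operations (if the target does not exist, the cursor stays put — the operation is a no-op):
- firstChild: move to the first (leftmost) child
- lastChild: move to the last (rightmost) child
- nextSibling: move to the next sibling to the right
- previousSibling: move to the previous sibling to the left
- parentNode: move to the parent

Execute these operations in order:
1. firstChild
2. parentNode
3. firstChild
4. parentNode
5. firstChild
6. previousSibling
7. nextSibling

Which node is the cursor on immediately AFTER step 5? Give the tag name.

After 1 (firstChild): button
After 2 (parentNode): table
After 3 (firstChild): button
After 4 (parentNode): table
After 5 (firstChild): button

Answer: button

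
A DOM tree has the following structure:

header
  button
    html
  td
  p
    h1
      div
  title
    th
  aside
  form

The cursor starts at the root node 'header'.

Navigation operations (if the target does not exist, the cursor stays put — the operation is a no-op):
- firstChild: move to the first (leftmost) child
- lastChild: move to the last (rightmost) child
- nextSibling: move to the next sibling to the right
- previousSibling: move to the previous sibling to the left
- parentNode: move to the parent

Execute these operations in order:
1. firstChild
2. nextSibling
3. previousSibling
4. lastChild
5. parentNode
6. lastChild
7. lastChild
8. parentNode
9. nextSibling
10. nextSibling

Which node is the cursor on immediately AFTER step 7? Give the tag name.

Answer: html

Derivation:
After 1 (firstChild): button
After 2 (nextSibling): td
After 3 (previousSibling): button
After 4 (lastChild): html
After 5 (parentNode): button
After 6 (lastChild): html
After 7 (lastChild): html (no-op, stayed)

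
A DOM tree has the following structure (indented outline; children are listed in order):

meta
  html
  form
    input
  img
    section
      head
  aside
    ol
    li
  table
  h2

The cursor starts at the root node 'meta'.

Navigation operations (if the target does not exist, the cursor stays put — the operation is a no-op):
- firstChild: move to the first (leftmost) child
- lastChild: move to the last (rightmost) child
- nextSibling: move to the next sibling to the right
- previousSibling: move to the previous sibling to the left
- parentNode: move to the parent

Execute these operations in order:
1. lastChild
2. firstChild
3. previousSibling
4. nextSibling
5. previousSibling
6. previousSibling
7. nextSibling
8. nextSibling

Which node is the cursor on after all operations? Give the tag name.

Answer: h2

Derivation:
After 1 (lastChild): h2
After 2 (firstChild): h2 (no-op, stayed)
After 3 (previousSibling): table
After 4 (nextSibling): h2
After 5 (previousSibling): table
After 6 (previousSibling): aside
After 7 (nextSibling): table
After 8 (nextSibling): h2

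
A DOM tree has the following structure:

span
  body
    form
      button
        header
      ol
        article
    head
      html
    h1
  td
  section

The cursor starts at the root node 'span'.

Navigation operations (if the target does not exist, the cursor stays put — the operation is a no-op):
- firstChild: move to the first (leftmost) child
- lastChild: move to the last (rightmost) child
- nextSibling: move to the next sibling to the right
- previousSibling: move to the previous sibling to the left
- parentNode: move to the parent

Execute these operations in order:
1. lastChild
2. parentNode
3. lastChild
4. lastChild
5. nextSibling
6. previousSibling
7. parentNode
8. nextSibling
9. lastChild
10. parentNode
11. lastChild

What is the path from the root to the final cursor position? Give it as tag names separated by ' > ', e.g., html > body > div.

Answer: span > section

Derivation:
After 1 (lastChild): section
After 2 (parentNode): span
After 3 (lastChild): section
After 4 (lastChild): section (no-op, stayed)
After 5 (nextSibling): section (no-op, stayed)
After 6 (previousSibling): td
After 7 (parentNode): span
After 8 (nextSibling): span (no-op, stayed)
After 9 (lastChild): section
After 10 (parentNode): span
After 11 (lastChild): section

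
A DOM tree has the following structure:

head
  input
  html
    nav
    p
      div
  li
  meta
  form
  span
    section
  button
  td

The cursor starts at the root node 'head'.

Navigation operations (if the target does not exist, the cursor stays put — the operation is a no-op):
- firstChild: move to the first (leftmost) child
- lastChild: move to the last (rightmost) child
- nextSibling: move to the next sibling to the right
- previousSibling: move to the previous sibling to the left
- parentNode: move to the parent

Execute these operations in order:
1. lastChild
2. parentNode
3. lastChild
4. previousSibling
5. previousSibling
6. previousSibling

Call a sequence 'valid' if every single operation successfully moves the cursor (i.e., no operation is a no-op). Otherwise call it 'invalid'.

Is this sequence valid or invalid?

After 1 (lastChild): td
After 2 (parentNode): head
After 3 (lastChild): td
After 4 (previousSibling): button
After 5 (previousSibling): span
After 6 (previousSibling): form

Answer: valid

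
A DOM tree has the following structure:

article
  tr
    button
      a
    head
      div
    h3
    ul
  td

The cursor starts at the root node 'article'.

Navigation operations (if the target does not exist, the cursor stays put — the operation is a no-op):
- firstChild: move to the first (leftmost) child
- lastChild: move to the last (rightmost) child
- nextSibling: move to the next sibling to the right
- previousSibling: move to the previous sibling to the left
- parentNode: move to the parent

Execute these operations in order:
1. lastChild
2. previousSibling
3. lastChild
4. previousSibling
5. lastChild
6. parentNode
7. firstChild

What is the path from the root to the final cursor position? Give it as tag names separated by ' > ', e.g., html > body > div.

After 1 (lastChild): td
After 2 (previousSibling): tr
After 3 (lastChild): ul
After 4 (previousSibling): h3
After 5 (lastChild): h3 (no-op, stayed)
After 6 (parentNode): tr
After 7 (firstChild): button

Answer: article > tr > button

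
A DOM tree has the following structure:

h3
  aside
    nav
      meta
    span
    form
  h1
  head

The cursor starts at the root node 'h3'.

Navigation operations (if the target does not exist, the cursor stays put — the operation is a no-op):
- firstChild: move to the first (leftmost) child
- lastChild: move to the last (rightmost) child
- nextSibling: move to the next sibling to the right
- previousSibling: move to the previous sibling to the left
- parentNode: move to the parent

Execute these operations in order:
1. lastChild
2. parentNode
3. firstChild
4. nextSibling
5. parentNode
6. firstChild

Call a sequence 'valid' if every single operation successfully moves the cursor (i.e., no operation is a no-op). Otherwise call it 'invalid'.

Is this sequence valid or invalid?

Answer: valid

Derivation:
After 1 (lastChild): head
After 2 (parentNode): h3
After 3 (firstChild): aside
After 4 (nextSibling): h1
After 5 (parentNode): h3
After 6 (firstChild): aside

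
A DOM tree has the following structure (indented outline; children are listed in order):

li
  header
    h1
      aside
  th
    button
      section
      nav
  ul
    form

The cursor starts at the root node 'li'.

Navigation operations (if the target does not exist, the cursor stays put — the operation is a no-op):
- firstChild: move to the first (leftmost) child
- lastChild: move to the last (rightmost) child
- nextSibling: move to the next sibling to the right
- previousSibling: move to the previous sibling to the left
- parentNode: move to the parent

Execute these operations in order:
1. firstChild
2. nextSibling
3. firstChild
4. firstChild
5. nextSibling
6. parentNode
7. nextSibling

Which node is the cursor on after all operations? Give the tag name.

Answer: button

Derivation:
After 1 (firstChild): header
After 2 (nextSibling): th
After 3 (firstChild): button
After 4 (firstChild): section
After 5 (nextSibling): nav
After 6 (parentNode): button
After 7 (nextSibling): button (no-op, stayed)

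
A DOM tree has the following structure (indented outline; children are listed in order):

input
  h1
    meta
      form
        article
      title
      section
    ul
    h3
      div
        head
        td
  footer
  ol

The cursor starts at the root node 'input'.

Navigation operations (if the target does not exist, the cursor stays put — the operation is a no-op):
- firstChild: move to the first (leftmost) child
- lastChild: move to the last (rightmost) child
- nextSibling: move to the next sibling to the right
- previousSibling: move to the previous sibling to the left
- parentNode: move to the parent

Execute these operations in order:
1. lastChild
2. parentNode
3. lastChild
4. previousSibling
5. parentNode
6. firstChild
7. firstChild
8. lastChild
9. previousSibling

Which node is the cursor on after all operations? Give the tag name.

Answer: title

Derivation:
After 1 (lastChild): ol
After 2 (parentNode): input
After 3 (lastChild): ol
After 4 (previousSibling): footer
After 5 (parentNode): input
After 6 (firstChild): h1
After 7 (firstChild): meta
After 8 (lastChild): section
After 9 (previousSibling): title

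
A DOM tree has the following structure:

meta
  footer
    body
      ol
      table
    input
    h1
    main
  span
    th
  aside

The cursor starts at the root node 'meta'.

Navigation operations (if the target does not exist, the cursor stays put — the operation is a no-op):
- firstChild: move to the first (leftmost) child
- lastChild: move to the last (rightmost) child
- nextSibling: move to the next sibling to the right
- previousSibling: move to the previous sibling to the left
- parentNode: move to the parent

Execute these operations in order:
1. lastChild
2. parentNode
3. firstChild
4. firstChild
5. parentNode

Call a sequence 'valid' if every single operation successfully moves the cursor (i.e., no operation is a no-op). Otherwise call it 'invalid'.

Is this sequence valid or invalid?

After 1 (lastChild): aside
After 2 (parentNode): meta
After 3 (firstChild): footer
After 4 (firstChild): body
After 5 (parentNode): footer

Answer: valid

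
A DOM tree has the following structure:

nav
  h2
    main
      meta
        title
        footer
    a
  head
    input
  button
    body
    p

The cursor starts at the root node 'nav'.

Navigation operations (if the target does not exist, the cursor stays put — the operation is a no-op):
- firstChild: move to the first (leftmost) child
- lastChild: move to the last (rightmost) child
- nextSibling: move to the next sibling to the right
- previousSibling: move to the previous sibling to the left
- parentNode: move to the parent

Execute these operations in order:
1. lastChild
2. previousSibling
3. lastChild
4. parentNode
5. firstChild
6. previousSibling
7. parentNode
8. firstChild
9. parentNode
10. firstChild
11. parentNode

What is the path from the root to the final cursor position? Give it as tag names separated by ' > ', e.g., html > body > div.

Answer: nav > head

Derivation:
After 1 (lastChild): button
After 2 (previousSibling): head
After 3 (lastChild): input
After 4 (parentNode): head
After 5 (firstChild): input
After 6 (previousSibling): input (no-op, stayed)
After 7 (parentNode): head
After 8 (firstChild): input
After 9 (parentNode): head
After 10 (firstChild): input
After 11 (parentNode): head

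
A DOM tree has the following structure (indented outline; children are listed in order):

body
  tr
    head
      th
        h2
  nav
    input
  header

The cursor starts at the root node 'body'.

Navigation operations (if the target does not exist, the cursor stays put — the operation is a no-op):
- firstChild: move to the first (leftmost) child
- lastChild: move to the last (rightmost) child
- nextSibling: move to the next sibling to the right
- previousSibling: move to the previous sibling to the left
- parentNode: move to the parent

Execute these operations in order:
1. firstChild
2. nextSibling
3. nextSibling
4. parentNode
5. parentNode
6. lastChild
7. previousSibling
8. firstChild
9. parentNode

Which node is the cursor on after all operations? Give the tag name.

After 1 (firstChild): tr
After 2 (nextSibling): nav
After 3 (nextSibling): header
After 4 (parentNode): body
After 5 (parentNode): body (no-op, stayed)
After 6 (lastChild): header
After 7 (previousSibling): nav
After 8 (firstChild): input
After 9 (parentNode): nav

Answer: nav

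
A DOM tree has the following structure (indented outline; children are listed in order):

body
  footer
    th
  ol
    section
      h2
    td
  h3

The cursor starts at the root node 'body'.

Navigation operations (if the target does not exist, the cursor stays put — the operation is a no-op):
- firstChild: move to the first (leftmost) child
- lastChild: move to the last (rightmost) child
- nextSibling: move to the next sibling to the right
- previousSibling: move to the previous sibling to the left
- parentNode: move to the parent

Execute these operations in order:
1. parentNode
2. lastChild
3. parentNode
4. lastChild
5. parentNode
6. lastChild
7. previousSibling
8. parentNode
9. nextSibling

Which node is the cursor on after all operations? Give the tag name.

After 1 (parentNode): body (no-op, stayed)
After 2 (lastChild): h3
After 3 (parentNode): body
After 4 (lastChild): h3
After 5 (parentNode): body
After 6 (lastChild): h3
After 7 (previousSibling): ol
After 8 (parentNode): body
After 9 (nextSibling): body (no-op, stayed)

Answer: body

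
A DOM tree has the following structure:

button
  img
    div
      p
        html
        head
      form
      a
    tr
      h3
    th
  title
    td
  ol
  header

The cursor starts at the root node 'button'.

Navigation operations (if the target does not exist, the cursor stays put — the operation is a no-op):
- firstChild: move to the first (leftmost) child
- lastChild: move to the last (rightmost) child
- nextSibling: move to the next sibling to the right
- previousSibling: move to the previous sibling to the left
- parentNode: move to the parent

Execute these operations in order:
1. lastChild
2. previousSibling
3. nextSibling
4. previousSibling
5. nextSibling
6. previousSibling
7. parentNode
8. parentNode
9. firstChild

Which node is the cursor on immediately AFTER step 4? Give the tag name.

After 1 (lastChild): header
After 2 (previousSibling): ol
After 3 (nextSibling): header
After 4 (previousSibling): ol

Answer: ol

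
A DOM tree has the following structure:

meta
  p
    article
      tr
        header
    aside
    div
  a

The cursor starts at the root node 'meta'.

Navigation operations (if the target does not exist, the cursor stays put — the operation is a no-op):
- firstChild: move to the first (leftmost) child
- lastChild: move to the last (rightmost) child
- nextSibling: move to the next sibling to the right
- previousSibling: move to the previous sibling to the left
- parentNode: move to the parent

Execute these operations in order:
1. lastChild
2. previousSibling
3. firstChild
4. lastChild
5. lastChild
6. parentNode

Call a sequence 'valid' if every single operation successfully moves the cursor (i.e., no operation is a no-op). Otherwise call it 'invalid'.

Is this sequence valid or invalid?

Answer: valid

Derivation:
After 1 (lastChild): a
After 2 (previousSibling): p
After 3 (firstChild): article
After 4 (lastChild): tr
After 5 (lastChild): header
After 6 (parentNode): tr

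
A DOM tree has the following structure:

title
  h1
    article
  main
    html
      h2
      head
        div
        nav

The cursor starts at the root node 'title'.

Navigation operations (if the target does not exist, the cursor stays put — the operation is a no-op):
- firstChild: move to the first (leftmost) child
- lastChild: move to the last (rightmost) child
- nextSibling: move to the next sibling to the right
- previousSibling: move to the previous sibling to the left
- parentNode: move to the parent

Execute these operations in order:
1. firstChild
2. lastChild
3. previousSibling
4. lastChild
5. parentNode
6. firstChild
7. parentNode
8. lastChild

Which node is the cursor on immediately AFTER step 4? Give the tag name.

After 1 (firstChild): h1
After 2 (lastChild): article
After 3 (previousSibling): article (no-op, stayed)
After 4 (lastChild): article (no-op, stayed)

Answer: article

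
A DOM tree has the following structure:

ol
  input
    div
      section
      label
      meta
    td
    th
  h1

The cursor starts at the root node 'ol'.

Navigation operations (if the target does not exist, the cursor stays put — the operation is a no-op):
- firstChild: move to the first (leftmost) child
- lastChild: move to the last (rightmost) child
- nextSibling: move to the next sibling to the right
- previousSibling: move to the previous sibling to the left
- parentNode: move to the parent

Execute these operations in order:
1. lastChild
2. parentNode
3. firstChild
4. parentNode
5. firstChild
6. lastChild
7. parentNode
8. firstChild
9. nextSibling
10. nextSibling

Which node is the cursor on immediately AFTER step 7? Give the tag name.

Answer: input

Derivation:
After 1 (lastChild): h1
After 2 (parentNode): ol
After 3 (firstChild): input
After 4 (parentNode): ol
After 5 (firstChild): input
After 6 (lastChild): th
After 7 (parentNode): input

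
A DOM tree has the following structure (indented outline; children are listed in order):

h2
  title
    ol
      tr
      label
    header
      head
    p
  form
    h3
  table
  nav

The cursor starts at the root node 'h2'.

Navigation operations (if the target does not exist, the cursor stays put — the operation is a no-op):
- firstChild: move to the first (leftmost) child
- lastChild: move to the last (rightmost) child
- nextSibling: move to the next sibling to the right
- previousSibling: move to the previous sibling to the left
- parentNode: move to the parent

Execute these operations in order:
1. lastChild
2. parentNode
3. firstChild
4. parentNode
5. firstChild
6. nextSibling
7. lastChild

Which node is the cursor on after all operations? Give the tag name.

Answer: h3

Derivation:
After 1 (lastChild): nav
After 2 (parentNode): h2
After 3 (firstChild): title
After 4 (parentNode): h2
After 5 (firstChild): title
After 6 (nextSibling): form
After 7 (lastChild): h3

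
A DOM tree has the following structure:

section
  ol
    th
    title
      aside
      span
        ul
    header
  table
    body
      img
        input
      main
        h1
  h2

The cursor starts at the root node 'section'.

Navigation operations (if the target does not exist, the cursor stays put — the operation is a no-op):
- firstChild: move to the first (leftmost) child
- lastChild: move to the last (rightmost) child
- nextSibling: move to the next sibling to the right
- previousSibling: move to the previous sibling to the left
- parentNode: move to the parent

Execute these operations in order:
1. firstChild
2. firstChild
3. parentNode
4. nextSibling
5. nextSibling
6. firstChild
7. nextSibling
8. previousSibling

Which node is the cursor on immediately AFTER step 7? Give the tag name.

After 1 (firstChild): ol
After 2 (firstChild): th
After 3 (parentNode): ol
After 4 (nextSibling): table
After 5 (nextSibling): h2
After 6 (firstChild): h2 (no-op, stayed)
After 7 (nextSibling): h2 (no-op, stayed)

Answer: h2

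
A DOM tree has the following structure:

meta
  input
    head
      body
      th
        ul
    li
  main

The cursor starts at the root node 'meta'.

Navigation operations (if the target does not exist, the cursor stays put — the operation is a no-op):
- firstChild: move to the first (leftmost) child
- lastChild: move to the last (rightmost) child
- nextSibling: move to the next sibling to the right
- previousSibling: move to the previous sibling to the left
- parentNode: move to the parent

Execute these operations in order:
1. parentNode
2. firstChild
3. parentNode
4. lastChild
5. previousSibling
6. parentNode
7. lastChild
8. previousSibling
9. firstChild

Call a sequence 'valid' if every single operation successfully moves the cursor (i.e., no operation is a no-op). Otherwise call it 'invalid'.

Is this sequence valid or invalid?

Answer: invalid

Derivation:
After 1 (parentNode): meta (no-op, stayed)
After 2 (firstChild): input
After 3 (parentNode): meta
After 4 (lastChild): main
After 5 (previousSibling): input
After 6 (parentNode): meta
After 7 (lastChild): main
After 8 (previousSibling): input
After 9 (firstChild): head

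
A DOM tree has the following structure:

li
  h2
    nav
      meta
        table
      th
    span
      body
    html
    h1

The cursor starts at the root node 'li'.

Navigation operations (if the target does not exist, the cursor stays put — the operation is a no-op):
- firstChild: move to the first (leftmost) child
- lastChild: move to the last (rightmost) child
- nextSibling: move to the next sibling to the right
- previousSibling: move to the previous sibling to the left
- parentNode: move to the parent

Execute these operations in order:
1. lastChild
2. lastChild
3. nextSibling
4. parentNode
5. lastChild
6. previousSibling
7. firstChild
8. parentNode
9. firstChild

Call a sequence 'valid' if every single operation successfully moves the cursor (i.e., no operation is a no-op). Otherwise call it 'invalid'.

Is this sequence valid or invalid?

Answer: invalid

Derivation:
After 1 (lastChild): h2
After 2 (lastChild): h1
After 3 (nextSibling): h1 (no-op, stayed)
After 4 (parentNode): h2
After 5 (lastChild): h1
After 6 (previousSibling): html
After 7 (firstChild): html (no-op, stayed)
After 8 (parentNode): h2
After 9 (firstChild): nav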